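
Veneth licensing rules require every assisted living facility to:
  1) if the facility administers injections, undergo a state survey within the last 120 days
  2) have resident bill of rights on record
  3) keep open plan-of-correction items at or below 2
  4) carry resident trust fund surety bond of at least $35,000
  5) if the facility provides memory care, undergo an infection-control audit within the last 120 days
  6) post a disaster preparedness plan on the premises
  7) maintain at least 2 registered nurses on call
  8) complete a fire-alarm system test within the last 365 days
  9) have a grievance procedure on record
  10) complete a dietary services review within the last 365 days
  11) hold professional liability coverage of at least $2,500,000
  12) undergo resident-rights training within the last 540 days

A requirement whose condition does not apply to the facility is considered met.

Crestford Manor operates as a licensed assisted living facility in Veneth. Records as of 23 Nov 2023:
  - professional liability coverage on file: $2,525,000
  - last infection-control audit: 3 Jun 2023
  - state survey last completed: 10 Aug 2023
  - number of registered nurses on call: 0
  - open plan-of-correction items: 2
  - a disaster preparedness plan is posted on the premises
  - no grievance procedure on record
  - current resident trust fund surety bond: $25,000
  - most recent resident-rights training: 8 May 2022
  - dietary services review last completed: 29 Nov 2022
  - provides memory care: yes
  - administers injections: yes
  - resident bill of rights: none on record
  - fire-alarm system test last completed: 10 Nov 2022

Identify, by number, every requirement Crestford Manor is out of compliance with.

2, 4, 5, 7, 8, 9, 12

1. condition 'administers injections' holds; state survey 105 days ago vs limit 120 → met
2. resident bill of rights absent → not met
3. open plan-of-correction items 2 ≤ 2 → met
4. resident trust fund surety bond $25,000 < $35,000 → not met
5. condition 'provides memory care' holds; infection-control audit 173 days ago vs limit 120 → not met
6. disaster preparedness plan present → met
7. registered nurses on call 0 < 2 → not met
8. fire-alarm system test 378 days ago vs limit 365 → not met
9. grievance procedure absent → not met
10. dietary services review 359 days ago vs limit 365 → met
11. professional liability coverage $2,525,000 ≥ $2,500,000 → met
12. resident-rights training 564 days ago vs limit 540 → not met
Not met: 2, 4, 5, 7, 8, 9, 12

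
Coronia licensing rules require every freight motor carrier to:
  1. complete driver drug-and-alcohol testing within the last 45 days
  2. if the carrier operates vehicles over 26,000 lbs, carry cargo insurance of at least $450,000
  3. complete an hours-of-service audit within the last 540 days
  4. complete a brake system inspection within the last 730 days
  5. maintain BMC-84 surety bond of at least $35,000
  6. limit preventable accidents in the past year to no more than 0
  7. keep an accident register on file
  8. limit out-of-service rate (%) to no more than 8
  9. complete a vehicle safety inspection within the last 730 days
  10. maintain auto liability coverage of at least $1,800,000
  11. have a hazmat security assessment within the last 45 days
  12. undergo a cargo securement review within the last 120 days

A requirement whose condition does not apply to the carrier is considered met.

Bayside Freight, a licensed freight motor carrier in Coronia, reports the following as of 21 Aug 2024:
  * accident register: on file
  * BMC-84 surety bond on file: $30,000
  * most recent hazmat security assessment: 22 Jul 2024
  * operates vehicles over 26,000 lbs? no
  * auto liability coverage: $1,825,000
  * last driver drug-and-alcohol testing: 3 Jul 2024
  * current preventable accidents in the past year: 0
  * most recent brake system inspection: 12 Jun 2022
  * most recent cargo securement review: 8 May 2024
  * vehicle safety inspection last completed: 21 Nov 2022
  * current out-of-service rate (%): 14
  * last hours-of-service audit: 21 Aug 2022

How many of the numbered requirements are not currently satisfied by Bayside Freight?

5

1. driver drug-and-alcohol testing 49 days ago vs limit 45 → not met
2. condition 'operates vehicles over 26,000 lbs' does not hold → requirement n/a → met
3. hours-of-service audit 731 days ago vs limit 540 → not met
4. brake system inspection 801 days ago vs limit 730 → not met
5. BMC-84 surety bond $30,000 < $35,000 → not met
6. preventable accidents in the past year 0 ≤ 0 → met
7. accident register present → met
8. out-of-service rate (%) 14 > 8 → not met
9. vehicle safety inspection 639 days ago vs limit 730 → met
10. auto liability coverage $1,825,000 ≥ $1,800,000 → met
11. hazmat security assessment 30 days ago vs limit 45 → met
12. cargo securement review 105 days ago vs limit 120 → met
Not met: 5 of 12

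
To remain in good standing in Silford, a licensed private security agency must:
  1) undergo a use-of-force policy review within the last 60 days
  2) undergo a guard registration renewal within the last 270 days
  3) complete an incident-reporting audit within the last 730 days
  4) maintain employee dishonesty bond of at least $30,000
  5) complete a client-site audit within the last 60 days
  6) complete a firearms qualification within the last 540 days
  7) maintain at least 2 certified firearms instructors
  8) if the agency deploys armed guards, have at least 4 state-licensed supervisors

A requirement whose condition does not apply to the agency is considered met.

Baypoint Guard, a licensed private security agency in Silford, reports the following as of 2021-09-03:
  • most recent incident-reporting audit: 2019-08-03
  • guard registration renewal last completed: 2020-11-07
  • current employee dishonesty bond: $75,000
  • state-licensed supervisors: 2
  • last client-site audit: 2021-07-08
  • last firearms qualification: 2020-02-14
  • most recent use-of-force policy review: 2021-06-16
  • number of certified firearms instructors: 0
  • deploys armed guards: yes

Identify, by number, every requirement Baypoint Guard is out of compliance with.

1. use-of-force policy review 79 days ago vs limit 60 → not met
2. guard registration renewal 300 days ago vs limit 270 → not met
3. incident-reporting audit 762 days ago vs limit 730 → not met
4. employee dishonesty bond $75,000 ≥ $30,000 → met
5. client-site audit 57 days ago vs limit 60 → met
6. firearms qualification 567 days ago vs limit 540 → not met
7. certified firearms instructors 0 < 2 → not met
8. condition 'deploys armed guards' holds; state-licensed supervisors 2 < 4 → not met
Not met: 1, 2, 3, 6, 7, 8

1, 2, 3, 6, 7, 8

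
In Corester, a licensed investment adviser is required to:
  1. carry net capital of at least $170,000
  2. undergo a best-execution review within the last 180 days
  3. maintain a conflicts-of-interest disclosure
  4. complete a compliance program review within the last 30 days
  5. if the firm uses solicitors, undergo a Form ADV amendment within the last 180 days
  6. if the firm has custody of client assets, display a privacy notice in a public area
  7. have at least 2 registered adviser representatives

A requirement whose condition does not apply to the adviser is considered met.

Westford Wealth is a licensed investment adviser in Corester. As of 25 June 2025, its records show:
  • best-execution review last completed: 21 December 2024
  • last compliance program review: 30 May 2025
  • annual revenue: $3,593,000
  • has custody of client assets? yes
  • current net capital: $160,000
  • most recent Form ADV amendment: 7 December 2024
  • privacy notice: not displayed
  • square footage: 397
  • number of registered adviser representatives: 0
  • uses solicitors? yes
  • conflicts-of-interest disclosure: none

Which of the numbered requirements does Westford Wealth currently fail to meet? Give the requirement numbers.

1, 2, 3, 5, 6, 7

1. net capital $160,000 < $170,000 → not met
2. best-execution review 186 days ago vs limit 180 → not met
3. conflicts-of-interest disclosure absent → not met
4. compliance program review 26 days ago vs limit 30 → met
5. condition 'uses solicitors' holds; Form ADV amendment 200 days ago vs limit 180 → not met
6. condition 'has custody of client assets' holds; privacy notice absent → not met
7. registered adviser representatives 0 < 2 → not met
Not met: 1, 2, 3, 5, 6, 7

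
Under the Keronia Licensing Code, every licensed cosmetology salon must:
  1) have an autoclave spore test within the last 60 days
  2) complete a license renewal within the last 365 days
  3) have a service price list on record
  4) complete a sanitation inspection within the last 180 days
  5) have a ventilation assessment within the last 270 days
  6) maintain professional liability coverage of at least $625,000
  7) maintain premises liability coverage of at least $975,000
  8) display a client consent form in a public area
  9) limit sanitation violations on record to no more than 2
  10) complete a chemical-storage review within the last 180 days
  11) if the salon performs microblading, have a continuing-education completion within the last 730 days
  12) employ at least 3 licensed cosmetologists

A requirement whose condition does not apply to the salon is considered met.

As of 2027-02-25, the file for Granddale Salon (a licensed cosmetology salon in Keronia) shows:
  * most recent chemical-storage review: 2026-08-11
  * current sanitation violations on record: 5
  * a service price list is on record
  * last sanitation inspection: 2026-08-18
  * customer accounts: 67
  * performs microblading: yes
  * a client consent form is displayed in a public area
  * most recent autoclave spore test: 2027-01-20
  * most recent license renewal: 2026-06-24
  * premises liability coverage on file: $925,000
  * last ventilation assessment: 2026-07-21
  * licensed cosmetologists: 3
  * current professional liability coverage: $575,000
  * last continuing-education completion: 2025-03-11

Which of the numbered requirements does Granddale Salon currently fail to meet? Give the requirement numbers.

4, 6, 7, 9, 10

1. autoclave spore test 36 days ago vs limit 60 → met
2. license renewal 246 days ago vs limit 365 → met
3. service price list present → met
4. sanitation inspection 191 days ago vs limit 180 → not met
5. ventilation assessment 219 days ago vs limit 270 → met
6. professional liability coverage $575,000 < $625,000 → not met
7. premises liability coverage $925,000 < $975,000 → not met
8. client consent form present → met
9. sanitation violations on record 5 > 2 → not met
10. chemical-storage review 198 days ago vs limit 180 → not met
11. condition 'performs microblading' holds; continuing-education completion 716 days ago vs limit 730 → met
12. licensed cosmetologists 3 ≥ 3 → met
Not met: 4, 6, 7, 9, 10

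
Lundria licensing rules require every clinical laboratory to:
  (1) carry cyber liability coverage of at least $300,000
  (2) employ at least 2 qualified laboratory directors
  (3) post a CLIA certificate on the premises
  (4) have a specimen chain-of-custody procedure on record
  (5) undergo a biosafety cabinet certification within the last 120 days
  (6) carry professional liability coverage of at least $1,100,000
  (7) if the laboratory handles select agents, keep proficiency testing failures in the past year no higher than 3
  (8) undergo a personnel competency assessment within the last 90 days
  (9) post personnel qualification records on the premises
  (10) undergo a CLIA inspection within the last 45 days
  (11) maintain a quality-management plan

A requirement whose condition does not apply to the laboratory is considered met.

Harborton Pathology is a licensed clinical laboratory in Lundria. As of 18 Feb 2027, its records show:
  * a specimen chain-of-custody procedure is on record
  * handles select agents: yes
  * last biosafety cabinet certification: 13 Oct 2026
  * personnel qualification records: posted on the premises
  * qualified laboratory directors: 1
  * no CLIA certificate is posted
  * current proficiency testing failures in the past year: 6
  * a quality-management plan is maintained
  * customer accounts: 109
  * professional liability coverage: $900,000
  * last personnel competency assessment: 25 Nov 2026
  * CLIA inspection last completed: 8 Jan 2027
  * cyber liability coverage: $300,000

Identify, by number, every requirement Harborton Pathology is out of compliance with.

1. cyber liability coverage $300,000 ≥ $300,000 → met
2. qualified laboratory directors 1 < 2 → not met
3. CLIA certificate absent → not met
4. specimen chain-of-custody procedure present → met
5. biosafety cabinet certification 128 days ago vs limit 120 → not met
6. professional liability coverage $900,000 < $1,100,000 → not met
7. condition 'handles select agents' holds; proficiency testing failures in the past year 6 > 3 → not met
8. personnel competency assessment 85 days ago vs limit 90 → met
9. personnel qualification records present → met
10. CLIA inspection 41 days ago vs limit 45 → met
11. quality-management plan present → met
Not met: 2, 3, 5, 6, 7

2, 3, 5, 6, 7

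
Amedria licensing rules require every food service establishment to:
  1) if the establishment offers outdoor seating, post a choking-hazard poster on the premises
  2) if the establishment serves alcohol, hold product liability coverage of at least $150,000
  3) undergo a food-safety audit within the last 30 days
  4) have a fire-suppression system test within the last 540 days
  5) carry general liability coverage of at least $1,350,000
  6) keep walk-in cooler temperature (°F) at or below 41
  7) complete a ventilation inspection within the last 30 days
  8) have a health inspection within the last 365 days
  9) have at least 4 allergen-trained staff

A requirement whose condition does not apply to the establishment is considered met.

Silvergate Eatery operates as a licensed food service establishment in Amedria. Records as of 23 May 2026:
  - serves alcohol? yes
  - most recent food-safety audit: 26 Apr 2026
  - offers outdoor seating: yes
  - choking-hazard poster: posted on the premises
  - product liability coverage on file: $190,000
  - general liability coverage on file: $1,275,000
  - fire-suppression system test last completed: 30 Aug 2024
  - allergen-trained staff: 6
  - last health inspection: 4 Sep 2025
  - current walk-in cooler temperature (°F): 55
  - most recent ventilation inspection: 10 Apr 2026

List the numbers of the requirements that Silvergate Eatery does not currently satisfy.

4, 5, 6, 7

1. condition 'offers outdoor seating' holds; choking-hazard poster present → met
2. condition 'serves alcohol' holds; product liability coverage $190,000 ≥ $150,000 → met
3. food-safety audit 27 days ago vs limit 30 → met
4. fire-suppression system test 631 days ago vs limit 540 → not met
5. general liability coverage $1,275,000 < $1,350,000 → not met
6. walk-in cooler temperature (°F) 55 > 41 → not met
7. ventilation inspection 43 days ago vs limit 30 → not met
8. health inspection 261 days ago vs limit 365 → met
9. allergen-trained staff 6 ≥ 4 → met
Not met: 4, 5, 6, 7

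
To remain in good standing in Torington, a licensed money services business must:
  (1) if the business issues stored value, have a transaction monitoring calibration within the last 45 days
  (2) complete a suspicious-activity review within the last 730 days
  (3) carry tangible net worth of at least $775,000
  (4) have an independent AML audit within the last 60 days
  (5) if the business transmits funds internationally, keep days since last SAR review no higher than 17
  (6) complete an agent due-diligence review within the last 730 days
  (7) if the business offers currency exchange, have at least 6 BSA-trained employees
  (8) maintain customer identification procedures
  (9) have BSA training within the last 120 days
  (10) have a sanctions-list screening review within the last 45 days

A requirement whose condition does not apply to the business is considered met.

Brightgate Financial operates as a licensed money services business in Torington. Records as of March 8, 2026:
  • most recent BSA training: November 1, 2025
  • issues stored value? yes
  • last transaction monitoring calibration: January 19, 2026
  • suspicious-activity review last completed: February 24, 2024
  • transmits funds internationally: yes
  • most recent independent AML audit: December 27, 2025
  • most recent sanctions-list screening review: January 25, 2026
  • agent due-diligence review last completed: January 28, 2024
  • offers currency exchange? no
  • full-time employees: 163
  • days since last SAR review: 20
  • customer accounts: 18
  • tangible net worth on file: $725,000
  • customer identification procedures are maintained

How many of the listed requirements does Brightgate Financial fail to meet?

7

1. condition 'issues stored value' holds; transaction monitoring calibration 48 days ago vs limit 45 → not met
2. suspicious-activity review 743 days ago vs limit 730 → not met
3. tangible net worth $725,000 < $775,000 → not met
4. independent AML audit 71 days ago vs limit 60 → not met
5. condition 'transmits funds internationally' holds; days since last SAR review 20 > 17 → not met
6. agent due-diligence review 770 days ago vs limit 730 → not met
7. condition 'offers currency exchange' does not hold → requirement n/a → met
8. customer identification procedures present → met
9. BSA training 127 days ago vs limit 120 → not met
10. sanctions-list screening review 42 days ago vs limit 45 → met
Not met: 7 of 10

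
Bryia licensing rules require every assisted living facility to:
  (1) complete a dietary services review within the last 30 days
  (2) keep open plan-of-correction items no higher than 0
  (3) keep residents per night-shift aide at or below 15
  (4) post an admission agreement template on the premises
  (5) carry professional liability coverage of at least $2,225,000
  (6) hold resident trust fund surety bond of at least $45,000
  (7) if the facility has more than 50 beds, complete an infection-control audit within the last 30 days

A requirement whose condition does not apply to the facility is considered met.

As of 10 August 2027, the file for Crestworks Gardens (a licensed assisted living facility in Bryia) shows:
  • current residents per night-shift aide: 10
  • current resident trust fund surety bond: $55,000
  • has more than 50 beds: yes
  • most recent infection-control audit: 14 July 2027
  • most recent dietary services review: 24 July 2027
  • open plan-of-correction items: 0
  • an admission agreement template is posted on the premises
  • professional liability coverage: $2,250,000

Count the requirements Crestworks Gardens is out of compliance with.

1. dietary services review 17 days ago vs limit 30 → met
2. open plan-of-correction items 0 ≤ 0 → met
3. residents per night-shift aide 10 ≤ 15 → met
4. admission agreement template present → met
5. professional liability coverage $2,250,000 ≥ $2,225,000 → met
6. resident trust fund surety bond $55,000 ≥ $45,000 → met
7. condition 'has more than 50 beds' holds; infection-control audit 27 days ago vs limit 30 → met
Not met: 0 of 7

0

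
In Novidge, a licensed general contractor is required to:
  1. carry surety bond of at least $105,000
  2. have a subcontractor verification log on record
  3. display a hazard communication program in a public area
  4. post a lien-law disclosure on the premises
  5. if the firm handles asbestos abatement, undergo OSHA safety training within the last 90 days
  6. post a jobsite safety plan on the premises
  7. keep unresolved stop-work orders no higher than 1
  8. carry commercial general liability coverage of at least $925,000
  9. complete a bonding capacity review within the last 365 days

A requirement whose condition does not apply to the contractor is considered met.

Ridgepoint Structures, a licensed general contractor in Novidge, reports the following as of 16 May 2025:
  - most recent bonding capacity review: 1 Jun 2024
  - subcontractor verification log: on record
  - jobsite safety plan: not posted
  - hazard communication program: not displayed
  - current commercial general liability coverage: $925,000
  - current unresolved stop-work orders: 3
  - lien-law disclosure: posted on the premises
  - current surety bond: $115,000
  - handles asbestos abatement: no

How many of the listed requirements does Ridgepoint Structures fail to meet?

3

1. surety bond $115,000 ≥ $105,000 → met
2. subcontractor verification log present → met
3. hazard communication program absent → not met
4. lien-law disclosure present → met
5. condition 'handles asbestos abatement' does not hold → requirement n/a → met
6. jobsite safety plan absent → not met
7. unresolved stop-work orders 3 > 1 → not met
8. commercial general liability coverage $925,000 ≥ $925,000 → met
9. bonding capacity review 349 days ago vs limit 365 → met
Not met: 3 of 9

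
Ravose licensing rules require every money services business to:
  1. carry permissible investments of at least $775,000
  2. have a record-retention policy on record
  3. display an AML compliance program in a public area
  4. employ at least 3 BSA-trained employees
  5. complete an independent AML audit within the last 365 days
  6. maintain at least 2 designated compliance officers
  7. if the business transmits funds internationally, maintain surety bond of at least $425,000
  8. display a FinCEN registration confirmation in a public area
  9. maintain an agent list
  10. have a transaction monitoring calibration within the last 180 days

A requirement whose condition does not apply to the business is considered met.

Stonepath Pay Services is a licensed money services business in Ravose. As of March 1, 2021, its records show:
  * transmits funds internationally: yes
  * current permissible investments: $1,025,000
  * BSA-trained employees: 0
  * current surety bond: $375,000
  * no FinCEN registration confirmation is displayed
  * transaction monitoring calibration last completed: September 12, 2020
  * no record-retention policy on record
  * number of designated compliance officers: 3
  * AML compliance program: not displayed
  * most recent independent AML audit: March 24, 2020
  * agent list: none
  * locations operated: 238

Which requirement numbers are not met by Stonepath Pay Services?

1. permissible investments $1,025,000 ≥ $775,000 → met
2. record-retention policy absent → not met
3. AML compliance program absent → not met
4. BSA-trained employees 0 < 3 → not met
5. independent AML audit 342 days ago vs limit 365 → met
6. designated compliance officers 3 ≥ 2 → met
7. condition 'transmits funds internationally' holds; surety bond $375,000 < $425,000 → not met
8. FinCEN registration confirmation absent → not met
9. agent list absent → not met
10. transaction monitoring calibration 170 days ago vs limit 180 → met
Not met: 2, 3, 4, 7, 8, 9

2, 3, 4, 7, 8, 9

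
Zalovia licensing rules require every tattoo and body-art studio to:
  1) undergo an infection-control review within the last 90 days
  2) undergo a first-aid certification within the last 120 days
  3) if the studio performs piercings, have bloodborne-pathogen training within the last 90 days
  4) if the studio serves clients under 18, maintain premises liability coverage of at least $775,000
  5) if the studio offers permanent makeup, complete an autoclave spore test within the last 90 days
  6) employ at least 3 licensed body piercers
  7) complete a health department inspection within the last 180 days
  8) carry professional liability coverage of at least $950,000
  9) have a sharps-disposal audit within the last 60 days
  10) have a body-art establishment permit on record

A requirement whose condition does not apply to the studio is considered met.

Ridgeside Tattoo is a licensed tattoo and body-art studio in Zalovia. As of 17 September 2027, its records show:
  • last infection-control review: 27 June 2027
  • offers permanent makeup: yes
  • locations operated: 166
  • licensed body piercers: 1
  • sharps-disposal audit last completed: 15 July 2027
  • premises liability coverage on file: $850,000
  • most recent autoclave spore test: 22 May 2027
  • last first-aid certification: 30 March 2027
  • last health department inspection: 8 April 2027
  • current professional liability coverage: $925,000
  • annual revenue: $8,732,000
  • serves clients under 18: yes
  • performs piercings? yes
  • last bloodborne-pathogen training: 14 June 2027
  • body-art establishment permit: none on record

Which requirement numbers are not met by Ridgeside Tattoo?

1. infection-control review 82 days ago vs limit 90 → met
2. first-aid certification 171 days ago vs limit 120 → not met
3. condition 'performs piercings' holds; bloodborne-pathogen training 95 days ago vs limit 90 → not met
4. condition 'serves clients under 18' holds; premises liability coverage $850,000 ≥ $775,000 → met
5. condition 'offers permanent makeup' holds; autoclave spore test 118 days ago vs limit 90 → not met
6. licensed body piercers 1 < 3 → not met
7. health department inspection 162 days ago vs limit 180 → met
8. professional liability coverage $925,000 < $950,000 → not met
9. sharps-disposal audit 64 days ago vs limit 60 → not met
10. body-art establishment permit absent → not met
Not met: 2, 3, 5, 6, 8, 9, 10

2, 3, 5, 6, 8, 9, 10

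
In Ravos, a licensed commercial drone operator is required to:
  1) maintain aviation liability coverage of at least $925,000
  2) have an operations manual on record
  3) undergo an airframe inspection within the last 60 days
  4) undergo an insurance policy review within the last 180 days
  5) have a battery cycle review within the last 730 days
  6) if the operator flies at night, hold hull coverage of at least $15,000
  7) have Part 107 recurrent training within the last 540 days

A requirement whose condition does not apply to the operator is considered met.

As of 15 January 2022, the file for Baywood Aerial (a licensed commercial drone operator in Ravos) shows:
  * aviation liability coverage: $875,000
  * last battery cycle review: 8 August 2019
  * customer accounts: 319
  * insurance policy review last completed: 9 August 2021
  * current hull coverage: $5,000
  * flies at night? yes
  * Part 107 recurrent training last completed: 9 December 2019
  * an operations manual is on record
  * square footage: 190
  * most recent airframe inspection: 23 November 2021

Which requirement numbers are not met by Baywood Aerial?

1. aviation liability coverage $875,000 < $925,000 → not met
2. operations manual present → met
3. airframe inspection 53 days ago vs limit 60 → met
4. insurance policy review 159 days ago vs limit 180 → met
5. battery cycle review 891 days ago vs limit 730 → not met
6. condition 'flies at night' holds; hull coverage $5,000 < $15,000 → not met
7. Part 107 recurrent training 768 days ago vs limit 540 → not met
Not met: 1, 5, 6, 7

1, 5, 6, 7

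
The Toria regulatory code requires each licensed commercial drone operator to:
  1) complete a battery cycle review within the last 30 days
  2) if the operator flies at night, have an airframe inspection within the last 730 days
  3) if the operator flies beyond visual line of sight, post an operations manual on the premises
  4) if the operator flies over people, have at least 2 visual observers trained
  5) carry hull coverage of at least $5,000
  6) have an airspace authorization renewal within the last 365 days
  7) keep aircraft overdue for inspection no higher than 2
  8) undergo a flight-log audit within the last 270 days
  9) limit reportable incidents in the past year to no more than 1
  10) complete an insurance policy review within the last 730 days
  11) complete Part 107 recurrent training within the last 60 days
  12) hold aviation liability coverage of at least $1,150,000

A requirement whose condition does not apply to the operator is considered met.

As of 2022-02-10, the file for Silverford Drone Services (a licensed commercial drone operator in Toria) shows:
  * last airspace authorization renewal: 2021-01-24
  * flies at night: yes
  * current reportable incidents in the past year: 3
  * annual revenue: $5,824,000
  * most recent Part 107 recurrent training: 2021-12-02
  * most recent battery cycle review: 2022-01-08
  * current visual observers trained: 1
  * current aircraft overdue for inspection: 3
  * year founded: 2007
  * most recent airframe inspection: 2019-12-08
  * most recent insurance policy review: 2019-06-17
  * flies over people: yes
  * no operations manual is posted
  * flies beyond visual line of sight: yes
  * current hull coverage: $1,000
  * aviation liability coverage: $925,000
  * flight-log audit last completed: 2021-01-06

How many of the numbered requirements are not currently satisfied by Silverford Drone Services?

1. battery cycle review 33 days ago vs limit 30 → not met
2. condition 'flies at night' holds; airframe inspection 795 days ago vs limit 730 → not met
3. condition 'flies beyond visual line of sight' holds; operations manual absent → not met
4. condition 'flies over people' holds; visual observers trained 1 < 2 → not met
5. hull coverage $1,000 < $5,000 → not met
6. airspace authorization renewal 382 days ago vs limit 365 → not met
7. aircraft overdue for inspection 3 > 2 → not met
8. flight-log audit 400 days ago vs limit 270 → not met
9. reportable incidents in the past year 3 > 1 → not met
10. insurance policy review 969 days ago vs limit 730 → not met
11. Part 107 recurrent training 70 days ago vs limit 60 → not met
12. aviation liability coverage $925,000 < $1,150,000 → not met
Not met: 12 of 12

12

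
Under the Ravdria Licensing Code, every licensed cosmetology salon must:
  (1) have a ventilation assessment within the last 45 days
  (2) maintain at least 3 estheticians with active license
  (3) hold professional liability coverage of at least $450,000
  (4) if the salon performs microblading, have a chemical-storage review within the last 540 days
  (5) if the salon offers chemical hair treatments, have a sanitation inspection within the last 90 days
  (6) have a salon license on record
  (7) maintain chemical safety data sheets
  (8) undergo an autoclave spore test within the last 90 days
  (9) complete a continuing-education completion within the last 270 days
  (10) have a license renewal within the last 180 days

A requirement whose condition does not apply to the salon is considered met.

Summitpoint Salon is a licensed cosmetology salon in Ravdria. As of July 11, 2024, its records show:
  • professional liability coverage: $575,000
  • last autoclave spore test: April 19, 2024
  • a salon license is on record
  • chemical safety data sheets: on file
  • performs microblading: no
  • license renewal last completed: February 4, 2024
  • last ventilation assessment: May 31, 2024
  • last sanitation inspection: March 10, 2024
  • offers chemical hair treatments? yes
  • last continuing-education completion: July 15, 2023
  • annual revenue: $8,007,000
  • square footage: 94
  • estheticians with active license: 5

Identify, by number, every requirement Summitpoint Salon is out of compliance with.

1. ventilation assessment 41 days ago vs limit 45 → met
2. estheticians with active license 5 ≥ 3 → met
3. professional liability coverage $575,000 ≥ $450,000 → met
4. condition 'performs microblading' does not hold → requirement n/a → met
5. condition 'offers chemical hair treatments' holds; sanitation inspection 123 days ago vs limit 90 → not met
6. salon license present → met
7. chemical safety data sheets present → met
8. autoclave spore test 83 days ago vs limit 90 → met
9. continuing-education completion 362 days ago vs limit 270 → not met
10. license renewal 158 days ago vs limit 180 → met
Not met: 5, 9

5, 9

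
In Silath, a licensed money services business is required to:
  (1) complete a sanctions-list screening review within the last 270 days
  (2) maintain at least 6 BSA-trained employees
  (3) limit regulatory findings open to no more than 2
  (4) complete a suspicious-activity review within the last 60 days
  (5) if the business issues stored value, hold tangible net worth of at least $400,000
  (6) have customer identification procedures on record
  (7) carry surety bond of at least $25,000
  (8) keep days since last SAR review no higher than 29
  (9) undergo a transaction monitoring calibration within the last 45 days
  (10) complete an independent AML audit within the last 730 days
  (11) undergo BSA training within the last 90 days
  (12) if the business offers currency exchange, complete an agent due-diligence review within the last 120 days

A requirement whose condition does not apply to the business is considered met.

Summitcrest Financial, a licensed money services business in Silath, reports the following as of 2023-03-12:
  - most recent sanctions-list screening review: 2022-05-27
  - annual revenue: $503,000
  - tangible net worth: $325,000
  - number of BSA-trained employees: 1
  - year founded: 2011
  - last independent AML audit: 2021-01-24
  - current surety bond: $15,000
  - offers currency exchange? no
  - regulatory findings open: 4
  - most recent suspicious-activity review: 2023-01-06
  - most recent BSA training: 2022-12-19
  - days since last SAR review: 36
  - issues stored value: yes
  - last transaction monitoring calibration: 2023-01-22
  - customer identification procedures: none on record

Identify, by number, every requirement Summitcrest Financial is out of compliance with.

1. sanctions-list screening review 289 days ago vs limit 270 → not met
2. BSA-trained employees 1 < 6 → not met
3. regulatory findings open 4 > 2 → not met
4. suspicious-activity review 65 days ago vs limit 60 → not met
5. condition 'issues stored value' holds; tangible net worth $325,000 < $400,000 → not met
6. customer identification procedures absent → not met
7. surety bond $15,000 < $25,000 → not met
8. days since last SAR review 36 > 29 → not met
9. transaction monitoring calibration 49 days ago vs limit 45 → not met
10. independent AML audit 777 days ago vs limit 730 → not met
11. BSA training 83 days ago vs limit 90 → met
12. condition 'offers currency exchange' does not hold → requirement n/a → met
Not met: 1, 2, 3, 4, 5, 6, 7, 8, 9, 10

1, 2, 3, 4, 5, 6, 7, 8, 9, 10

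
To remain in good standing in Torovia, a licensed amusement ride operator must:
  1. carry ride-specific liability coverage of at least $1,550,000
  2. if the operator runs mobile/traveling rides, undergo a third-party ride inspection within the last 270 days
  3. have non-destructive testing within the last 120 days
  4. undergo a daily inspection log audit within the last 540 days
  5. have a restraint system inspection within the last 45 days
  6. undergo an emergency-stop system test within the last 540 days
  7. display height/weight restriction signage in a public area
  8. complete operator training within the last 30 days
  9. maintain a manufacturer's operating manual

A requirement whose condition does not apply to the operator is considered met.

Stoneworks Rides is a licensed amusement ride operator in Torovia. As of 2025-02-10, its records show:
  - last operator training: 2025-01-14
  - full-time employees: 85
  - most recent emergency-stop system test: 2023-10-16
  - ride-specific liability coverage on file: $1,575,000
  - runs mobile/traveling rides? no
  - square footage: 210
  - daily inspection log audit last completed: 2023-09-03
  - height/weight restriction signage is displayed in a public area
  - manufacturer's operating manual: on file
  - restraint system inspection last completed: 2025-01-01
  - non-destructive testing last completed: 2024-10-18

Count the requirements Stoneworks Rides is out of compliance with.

1. ride-specific liability coverage $1,575,000 ≥ $1,550,000 → met
2. condition 'runs mobile/traveling rides' does not hold → requirement n/a → met
3. non-destructive testing 115 days ago vs limit 120 → met
4. daily inspection log audit 526 days ago vs limit 540 → met
5. restraint system inspection 40 days ago vs limit 45 → met
6. emergency-stop system test 483 days ago vs limit 540 → met
7. height/weight restriction signage present → met
8. operator training 27 days ago vs limit 30 → met
9. manufacturer's operating manual present → met
Not met: 0 of 9

0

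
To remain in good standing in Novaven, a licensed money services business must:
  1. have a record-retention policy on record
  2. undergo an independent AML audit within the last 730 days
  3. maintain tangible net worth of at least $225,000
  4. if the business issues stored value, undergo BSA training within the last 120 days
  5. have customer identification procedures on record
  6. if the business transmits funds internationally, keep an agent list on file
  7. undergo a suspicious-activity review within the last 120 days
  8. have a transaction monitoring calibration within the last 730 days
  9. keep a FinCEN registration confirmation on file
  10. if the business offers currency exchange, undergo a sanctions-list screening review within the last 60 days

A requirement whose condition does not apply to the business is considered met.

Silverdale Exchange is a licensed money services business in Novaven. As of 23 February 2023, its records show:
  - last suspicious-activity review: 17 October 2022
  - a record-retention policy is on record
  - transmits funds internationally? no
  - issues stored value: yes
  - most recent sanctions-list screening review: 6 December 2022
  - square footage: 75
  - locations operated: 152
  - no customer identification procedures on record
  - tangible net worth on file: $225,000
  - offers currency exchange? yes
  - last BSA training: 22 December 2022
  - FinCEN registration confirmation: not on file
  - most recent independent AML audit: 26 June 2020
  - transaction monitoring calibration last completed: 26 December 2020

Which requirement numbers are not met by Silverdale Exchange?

2, 5, 7, 8, 9, 10

1. record-retention policy present → met
2. independent AML audit 972 days ago vs limit 730 → not met
3. tangible net worth $225,000 ≥ $225,000 → met
4. condition 'issues stored value' holds; BSA training 63 days ago vs limit 120 → met
5. customer identification procedures absent → not met
6. condition 'transmits funds internationally' does not hold → requirement n/a → met
7. suspicious-activity review 129 days ago vs limit 120 → not met
8. transaction monitoring calibration 789 days ago vs limit 730 → not met
9. FinCEN registration confirmation absent → not met
10. condition 'offers currency exchange' holds; sanctions-list screening review 79 days ago vs limit 60 → not met
Not met: 2, 5, 7, 8, 9, 10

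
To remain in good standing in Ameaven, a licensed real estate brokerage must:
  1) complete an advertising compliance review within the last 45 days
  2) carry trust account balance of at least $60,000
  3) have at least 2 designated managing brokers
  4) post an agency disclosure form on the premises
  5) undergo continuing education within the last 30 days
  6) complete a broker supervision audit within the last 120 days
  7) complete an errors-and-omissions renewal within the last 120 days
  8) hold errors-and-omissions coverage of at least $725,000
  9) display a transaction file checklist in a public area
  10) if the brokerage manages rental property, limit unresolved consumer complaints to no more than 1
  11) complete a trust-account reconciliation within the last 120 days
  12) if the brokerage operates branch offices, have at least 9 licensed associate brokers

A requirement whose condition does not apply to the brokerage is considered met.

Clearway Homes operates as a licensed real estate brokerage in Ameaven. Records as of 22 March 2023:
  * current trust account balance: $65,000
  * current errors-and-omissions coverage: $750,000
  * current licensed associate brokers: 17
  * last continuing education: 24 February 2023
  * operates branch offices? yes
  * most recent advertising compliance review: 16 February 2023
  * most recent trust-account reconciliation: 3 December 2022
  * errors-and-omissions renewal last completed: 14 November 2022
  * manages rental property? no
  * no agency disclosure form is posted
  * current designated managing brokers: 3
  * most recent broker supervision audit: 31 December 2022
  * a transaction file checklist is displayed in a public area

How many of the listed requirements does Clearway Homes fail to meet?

2

1. advertising compliance review 34 days ago vs limit 45 → met
2. trust account balance $65,000 ≥ $60,000 → met
3. designated managing brokers 3 ≥ 2 → met
4. agency disclosure form absent → not met
5. continuing education 26 days ago vs limit 30 → met
6. broker supervision audit 81 days ago vs limit 120 → met
7. errors-and-omissions renewal 128 days ago vs limit 120 → not met
8. errors-and-omissions coverage $750,000 ≥ $725,000 → met
9. transaction file checklist present → met
10. condition 'manages rental property' does not hold → requirement n/a → met
11. trust-account reconciliation 109 days ago vs limit 120 → met
12. condition 'operates branch offices' holds; licensed associate brokers 17 ≥ 9 → met
Not met: 2 of 12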